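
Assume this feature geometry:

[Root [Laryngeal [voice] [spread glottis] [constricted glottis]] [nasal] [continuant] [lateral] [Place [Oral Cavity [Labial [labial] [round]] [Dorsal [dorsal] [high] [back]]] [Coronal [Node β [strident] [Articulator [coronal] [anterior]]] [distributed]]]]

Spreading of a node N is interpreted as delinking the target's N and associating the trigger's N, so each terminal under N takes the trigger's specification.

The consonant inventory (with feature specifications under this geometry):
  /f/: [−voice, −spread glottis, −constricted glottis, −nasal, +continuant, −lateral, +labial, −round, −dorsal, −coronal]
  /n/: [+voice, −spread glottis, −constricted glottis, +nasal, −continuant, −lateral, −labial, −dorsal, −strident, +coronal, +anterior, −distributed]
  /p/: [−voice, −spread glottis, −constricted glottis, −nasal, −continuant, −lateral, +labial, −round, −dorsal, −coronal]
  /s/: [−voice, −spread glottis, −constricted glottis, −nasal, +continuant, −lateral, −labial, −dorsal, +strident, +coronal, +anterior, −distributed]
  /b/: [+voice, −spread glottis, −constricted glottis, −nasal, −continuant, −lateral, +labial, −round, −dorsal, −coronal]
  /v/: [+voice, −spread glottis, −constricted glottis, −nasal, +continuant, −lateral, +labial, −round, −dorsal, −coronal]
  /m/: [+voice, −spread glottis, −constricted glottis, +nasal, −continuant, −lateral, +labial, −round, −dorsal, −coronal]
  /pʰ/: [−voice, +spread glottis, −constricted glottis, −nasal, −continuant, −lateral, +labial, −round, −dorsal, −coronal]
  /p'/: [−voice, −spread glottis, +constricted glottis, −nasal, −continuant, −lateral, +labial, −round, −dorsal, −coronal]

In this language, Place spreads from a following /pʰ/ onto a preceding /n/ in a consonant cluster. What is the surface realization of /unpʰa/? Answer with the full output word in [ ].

[umpʰa]

The Place node dominates the terminals [labial], [round], [dorsal], [high], [back], [strident], [coronal], [anterior], [distributed].
The target acquires /pʰ/'s values for everything under Place — [+labial], [−round], [−dorsal], [−coronal] — while keeping its own [voice], [spread glottis], [constricted glottis], ….
Among the inventory, only /m/ has exactly this specification, giving the surface form [umpʰa].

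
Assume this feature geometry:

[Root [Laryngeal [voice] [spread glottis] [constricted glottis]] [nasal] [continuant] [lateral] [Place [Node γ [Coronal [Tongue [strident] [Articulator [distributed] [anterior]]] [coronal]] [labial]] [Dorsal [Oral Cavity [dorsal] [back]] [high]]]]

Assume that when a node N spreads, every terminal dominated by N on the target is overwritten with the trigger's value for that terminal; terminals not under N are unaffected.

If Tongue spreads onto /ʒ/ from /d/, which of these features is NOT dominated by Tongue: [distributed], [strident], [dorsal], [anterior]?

[dorsal]

Under this geometry, Tongue contains [strident], [distributed], [anterior].
Spreading Tongue replaces [anterior], [distributed], [strident] with the trigger's values, since each sits inside the Tongue constituent.
[dorsal] is not within the Tongue subtree (it hangs from Oral Cavity), so /ʒ/'s [dorsal] value survives.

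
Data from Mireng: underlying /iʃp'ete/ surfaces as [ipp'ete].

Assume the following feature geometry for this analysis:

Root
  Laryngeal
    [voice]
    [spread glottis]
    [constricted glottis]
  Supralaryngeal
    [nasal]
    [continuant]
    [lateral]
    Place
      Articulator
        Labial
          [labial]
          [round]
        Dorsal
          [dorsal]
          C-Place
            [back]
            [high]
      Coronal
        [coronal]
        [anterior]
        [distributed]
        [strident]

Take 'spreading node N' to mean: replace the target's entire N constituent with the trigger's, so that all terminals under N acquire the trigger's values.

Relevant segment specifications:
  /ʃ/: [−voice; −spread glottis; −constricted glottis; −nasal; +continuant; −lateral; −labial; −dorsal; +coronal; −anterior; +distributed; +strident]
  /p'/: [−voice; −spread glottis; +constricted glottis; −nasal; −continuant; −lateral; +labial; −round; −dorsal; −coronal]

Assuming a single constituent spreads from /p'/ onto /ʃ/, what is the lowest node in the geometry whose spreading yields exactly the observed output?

/ʃ/ and [p] differ in [continuant], [labial], [round], [coronal], [anterior], [distributed], [strident]; every other specified feature is identical.
In this geometry the lowest node dominating all of them is Supralaryngeal: every daughter of Supralaryngeal dominates only a proper subset, so no lower node suffices.
Spreading Supralaryngeal from /p'/ overwrites each of those terminals with /p'/'s values, yielding exactly [p].
[constricted glottis] — on which /p'/ differs from /ʃ/ — is unchanged, so Root cannot have spread; the constituent is no larger than Supralaryngeal.

Supralaryngeal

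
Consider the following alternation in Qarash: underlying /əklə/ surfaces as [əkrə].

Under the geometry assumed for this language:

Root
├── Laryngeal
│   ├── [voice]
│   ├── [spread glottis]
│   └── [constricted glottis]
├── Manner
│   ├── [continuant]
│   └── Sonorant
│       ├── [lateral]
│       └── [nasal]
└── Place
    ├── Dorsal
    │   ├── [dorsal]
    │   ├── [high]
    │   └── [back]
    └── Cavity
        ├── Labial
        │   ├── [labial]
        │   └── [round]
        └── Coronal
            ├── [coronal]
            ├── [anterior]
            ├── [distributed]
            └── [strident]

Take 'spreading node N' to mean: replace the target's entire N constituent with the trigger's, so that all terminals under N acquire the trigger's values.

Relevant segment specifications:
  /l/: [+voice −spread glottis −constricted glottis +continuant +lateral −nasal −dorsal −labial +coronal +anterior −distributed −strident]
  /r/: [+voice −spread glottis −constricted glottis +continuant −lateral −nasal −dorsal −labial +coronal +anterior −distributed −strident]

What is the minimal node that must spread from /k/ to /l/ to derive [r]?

[lateral]

Comparing /l/ with its surface form [r], the only feature that changes is [lateral].
Only a single terminal changes, and /k/ supplies the new value, so [lateral] itself is the minimal spreading constituent.
Features on which the two segments disagree outside [lateral], such as [coronal], [continuant], are unchanged — nothing dominating them spread, and [lateral] is the minimal sufficient constituent.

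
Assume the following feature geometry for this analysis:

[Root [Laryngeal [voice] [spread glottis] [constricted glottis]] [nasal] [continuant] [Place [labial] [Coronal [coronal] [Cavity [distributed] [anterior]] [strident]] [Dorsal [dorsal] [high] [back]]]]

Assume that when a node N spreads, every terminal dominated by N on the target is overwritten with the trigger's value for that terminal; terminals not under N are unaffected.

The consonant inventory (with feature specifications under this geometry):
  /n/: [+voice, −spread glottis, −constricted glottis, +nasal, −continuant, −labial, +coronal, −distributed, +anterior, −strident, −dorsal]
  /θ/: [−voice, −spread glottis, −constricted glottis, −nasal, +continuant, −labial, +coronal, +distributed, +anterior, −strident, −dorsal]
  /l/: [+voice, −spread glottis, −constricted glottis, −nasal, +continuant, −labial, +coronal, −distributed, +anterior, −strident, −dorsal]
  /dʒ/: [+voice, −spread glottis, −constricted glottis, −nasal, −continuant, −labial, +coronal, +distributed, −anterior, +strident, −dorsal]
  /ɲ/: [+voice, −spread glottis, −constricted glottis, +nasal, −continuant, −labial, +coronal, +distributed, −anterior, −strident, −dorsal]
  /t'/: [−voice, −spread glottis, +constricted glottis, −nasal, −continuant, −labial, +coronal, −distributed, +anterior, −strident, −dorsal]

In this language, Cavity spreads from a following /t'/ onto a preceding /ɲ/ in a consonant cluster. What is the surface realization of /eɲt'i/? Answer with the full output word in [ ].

[ent'i]

Cavity immediately or transitively dominates [distributed], [anterior].
Spreading Cavity from /t'/ onto /ɲ/ replaces those values with /t'/'s: [−distributed], [+anterior]. Features outside Cavity ([voice], [spread glottis], [constricted glottis], …) stay as in /ɲ/.
The resulting bundle matches /n/ in the inventory; substituting it for /ɲ/ gives [ent'i].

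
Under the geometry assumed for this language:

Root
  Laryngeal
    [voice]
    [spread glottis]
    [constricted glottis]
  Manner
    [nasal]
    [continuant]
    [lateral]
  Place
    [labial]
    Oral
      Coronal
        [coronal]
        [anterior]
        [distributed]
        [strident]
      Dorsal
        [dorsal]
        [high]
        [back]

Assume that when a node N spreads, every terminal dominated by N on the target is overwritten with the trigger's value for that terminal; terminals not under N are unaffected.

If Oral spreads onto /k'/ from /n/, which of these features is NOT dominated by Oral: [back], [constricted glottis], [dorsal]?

[constricted glottis]

The terminals dominated by Oral are [coronal], [anterior], [distributed], [strident], [dorsal], [high], [back].
[back], [dorsal] all lie under Oral, so they are overwritten when Oral spreads.
[constricted glottis] attaches under Laryngeal, not under Oral, so /k'/ retains its own value for [constricted glottis].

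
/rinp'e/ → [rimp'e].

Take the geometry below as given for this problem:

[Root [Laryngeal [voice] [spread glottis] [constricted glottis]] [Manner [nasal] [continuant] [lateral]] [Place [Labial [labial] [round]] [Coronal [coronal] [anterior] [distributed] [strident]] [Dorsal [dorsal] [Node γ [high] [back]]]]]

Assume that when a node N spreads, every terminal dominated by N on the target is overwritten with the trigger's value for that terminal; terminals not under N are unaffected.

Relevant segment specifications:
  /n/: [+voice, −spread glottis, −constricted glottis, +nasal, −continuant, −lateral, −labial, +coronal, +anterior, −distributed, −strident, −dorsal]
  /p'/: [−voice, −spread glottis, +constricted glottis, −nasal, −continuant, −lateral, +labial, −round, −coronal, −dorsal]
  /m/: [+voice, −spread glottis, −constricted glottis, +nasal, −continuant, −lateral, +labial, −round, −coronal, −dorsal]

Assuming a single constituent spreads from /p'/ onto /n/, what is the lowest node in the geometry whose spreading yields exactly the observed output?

Place

The alternation /n/ → [m] changes [labial], [round], [coronal], [anterior], [distributed], [strident] and nothing else.
These terminals are all dominated by Place, and no proper subconstituent of Place covers them all; Place is their lowest common ancestor.
If Place spreads, every terminal under it takes /p'/'s value, producing [m] as observed.
Since [constricted glottis], [voice] are preserved even though /p'/ disagrees there, no node above Place spread.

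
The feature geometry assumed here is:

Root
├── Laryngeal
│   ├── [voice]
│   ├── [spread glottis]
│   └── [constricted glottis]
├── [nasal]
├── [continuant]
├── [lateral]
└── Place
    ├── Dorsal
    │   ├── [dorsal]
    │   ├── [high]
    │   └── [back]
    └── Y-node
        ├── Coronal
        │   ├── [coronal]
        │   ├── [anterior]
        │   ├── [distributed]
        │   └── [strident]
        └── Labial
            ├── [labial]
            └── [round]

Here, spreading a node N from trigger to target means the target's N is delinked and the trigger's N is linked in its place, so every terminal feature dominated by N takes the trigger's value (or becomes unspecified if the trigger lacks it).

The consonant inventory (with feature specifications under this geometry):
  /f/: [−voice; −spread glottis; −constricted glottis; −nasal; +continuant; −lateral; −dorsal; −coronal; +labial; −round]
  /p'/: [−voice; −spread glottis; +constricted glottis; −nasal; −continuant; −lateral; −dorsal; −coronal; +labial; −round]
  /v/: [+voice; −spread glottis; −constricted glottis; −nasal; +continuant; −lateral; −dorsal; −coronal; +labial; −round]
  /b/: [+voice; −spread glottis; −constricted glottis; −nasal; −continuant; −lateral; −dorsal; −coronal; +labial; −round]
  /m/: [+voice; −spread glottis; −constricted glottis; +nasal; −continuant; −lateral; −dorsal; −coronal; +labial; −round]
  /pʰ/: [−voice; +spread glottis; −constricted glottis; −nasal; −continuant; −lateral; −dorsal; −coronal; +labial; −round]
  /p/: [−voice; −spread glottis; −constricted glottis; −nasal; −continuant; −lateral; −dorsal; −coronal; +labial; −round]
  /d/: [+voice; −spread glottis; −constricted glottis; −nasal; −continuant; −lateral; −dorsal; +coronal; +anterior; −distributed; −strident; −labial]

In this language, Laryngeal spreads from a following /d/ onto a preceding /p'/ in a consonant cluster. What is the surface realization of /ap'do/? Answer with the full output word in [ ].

The Laryngeal node dominates the terminals [voice], [spread glottis], [constricted glottis].
The target acquires /d/'s values for everything under Laryngeal — [+voice], [−spread glottis], [−constricted glottis] — while keeping its own [nasal], [continuant], [lateral], ….
The resulting bundle matches /b/ in the inventory; substituting it for /p'/ gives [abdo].

[abdo]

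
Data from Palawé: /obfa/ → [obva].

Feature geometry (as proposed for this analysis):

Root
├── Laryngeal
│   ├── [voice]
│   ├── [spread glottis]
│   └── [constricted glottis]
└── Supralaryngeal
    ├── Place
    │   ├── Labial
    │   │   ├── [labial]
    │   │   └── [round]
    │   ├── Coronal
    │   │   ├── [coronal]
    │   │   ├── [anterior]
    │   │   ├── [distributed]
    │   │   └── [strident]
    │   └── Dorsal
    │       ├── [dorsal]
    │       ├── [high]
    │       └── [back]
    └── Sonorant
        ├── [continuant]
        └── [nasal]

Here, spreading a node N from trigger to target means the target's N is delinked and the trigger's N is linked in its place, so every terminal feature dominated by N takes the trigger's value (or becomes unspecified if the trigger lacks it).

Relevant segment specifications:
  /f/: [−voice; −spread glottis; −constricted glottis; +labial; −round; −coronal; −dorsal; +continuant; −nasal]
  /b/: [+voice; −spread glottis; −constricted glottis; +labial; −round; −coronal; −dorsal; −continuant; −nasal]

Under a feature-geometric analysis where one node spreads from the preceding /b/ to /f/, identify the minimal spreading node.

[voice]

/f/ and [v] differ in [voice]; every other specified feature is identical.
With a single altered terminal, the smallest constituent that could spread is that terminal — [voice].
[continuant] stays as in /f/ although /b/ differs there, so no node dominating it spread; among the remaining candidates [voice] is the lowest that derives the output.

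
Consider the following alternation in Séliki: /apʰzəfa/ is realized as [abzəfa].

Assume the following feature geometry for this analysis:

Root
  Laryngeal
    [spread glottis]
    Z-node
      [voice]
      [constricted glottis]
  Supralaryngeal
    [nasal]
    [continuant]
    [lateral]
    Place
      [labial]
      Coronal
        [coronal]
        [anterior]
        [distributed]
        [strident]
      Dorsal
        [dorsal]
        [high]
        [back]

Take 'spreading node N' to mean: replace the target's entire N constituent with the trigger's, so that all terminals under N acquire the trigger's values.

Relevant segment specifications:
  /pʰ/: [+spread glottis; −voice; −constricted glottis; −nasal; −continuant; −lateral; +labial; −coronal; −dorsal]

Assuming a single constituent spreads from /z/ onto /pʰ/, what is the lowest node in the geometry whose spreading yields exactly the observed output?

Laryngeal

Feature comparison: [voice], [spread glottis] differ between /pʰ/ and [b]; the remaining terminals match.
In this geometry the lowest node dominating all of them is Laryngeal: every daughter of Laryngeal dominates only a proper subset, so no lower node suffices.
Delinking /pʰ/'s Laryngeal and associating /z/'s Laryngeal gives precisely the feature bundle of [b].
Had Root spread, [labial], [coronal] would have taken /z/'s values; they stay as in /pʰ/, confirming the spreading constituent is exactly Laryngeal.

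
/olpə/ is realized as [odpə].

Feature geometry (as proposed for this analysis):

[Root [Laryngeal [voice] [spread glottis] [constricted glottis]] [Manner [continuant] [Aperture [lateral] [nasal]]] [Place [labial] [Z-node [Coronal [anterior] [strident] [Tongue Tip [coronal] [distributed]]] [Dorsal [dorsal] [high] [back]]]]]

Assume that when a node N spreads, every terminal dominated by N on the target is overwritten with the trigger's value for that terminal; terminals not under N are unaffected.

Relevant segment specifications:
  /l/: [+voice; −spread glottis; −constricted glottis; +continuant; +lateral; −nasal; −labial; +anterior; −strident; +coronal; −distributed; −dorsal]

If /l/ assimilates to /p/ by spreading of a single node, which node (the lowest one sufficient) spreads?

Comparing /l/ with its surface form [d], the features that change are [continuant], [lateral].
The smallest constituent containing every changed terminal is Manner — each of its daughters lacks at least one of the affected features.
Delinking /l/'s Manner and associating /p/'s Manner gives precisely the feature bundle of [d].
Since [coronal], [voice] are preserved even though /p/ disagrees there, no node above Manner spread.

Manner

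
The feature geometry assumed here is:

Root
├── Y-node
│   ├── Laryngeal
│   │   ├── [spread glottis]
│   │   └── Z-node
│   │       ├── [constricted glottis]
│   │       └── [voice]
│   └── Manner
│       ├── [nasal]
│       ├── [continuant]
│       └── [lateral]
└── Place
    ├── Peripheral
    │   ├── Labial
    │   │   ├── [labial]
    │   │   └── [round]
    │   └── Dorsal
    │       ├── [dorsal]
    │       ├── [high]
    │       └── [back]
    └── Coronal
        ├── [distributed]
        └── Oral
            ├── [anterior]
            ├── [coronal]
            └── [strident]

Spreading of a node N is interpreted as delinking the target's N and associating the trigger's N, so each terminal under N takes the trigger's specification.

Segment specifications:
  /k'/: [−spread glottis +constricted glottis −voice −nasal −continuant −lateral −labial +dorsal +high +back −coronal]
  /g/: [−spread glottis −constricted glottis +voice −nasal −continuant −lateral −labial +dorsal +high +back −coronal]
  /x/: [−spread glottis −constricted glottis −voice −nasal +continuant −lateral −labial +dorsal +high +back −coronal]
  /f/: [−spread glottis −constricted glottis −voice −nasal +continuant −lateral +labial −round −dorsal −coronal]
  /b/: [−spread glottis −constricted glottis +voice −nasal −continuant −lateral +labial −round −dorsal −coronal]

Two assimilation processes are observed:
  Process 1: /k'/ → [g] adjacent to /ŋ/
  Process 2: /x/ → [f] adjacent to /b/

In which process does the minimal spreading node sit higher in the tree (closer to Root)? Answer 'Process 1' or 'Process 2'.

Process 1: the features that change are [voice], [constricted glottis]; the minimal node is Z-node (depth 3).
Process 2: the features that change are [labial], [round], [dorsal], [high], [back]; the minimal node is Peripheral (depth 2).
Peripheral is closer to Root than Z-node, so Process 2 spreads the higher node.

Process 2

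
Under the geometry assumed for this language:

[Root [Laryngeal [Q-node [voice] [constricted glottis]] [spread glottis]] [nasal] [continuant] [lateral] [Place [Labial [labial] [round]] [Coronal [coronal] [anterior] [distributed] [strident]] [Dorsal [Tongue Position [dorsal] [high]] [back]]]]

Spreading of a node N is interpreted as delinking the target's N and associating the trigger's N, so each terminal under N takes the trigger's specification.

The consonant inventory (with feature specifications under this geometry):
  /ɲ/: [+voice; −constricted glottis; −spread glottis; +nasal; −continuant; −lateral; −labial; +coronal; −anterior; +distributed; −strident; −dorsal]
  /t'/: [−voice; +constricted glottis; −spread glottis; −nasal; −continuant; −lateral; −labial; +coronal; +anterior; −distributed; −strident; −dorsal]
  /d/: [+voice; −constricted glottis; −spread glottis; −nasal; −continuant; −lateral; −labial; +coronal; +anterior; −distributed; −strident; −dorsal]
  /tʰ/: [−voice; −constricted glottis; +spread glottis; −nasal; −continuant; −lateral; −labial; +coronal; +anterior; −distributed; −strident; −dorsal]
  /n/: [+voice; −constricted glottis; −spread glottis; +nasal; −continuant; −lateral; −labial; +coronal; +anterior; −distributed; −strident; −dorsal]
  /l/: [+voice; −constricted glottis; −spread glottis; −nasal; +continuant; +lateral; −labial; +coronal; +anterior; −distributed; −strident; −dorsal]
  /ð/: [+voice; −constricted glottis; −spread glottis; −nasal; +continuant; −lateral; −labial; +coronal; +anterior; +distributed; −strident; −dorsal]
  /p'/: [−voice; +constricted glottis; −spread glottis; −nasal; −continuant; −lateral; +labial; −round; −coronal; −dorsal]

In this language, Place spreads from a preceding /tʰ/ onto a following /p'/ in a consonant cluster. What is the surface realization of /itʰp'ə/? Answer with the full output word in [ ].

Terminals under Place in this geometry: [labial], [round], [coronal], [anterior], [distributed], [strident], [dorsal], [high], [back].
After delinking /p'/'s Place and linking /tʰ/'s, the affected terminals become [−labial], [+coronal], [+anterior], [−distributed], [−strident], [−dorsal]; [voice], [constricted glottis], [spread glottis], … (outside Place) are retained from /p'/.
The resulting bundle matches /t'/ in the inventory; substituting it for /p'/ gives [itʰt'ə].

[itʰt'ə]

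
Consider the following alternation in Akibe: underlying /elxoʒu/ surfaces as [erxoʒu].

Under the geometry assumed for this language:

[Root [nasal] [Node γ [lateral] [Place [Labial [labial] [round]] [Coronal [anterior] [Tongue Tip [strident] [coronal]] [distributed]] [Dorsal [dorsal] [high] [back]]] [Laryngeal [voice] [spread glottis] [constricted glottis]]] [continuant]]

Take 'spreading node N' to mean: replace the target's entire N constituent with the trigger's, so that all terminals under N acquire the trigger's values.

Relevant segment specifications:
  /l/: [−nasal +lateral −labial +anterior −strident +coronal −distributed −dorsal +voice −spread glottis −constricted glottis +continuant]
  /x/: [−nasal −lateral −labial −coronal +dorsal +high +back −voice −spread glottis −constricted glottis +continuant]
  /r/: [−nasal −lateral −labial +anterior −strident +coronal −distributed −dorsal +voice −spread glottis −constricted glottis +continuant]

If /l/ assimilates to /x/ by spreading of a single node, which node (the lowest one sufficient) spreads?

[lateral]

Comparing /l/ with its surface form [r], the only feature that changes is [lateral].
Since just one terminal is affected and it takes /x/'s value, spreading the terminal [lateral] alone is sufficient and minimal.
Since [coronal], [dorsal] are preserved even though /x/ disagrees there, no node above [lateral] spread.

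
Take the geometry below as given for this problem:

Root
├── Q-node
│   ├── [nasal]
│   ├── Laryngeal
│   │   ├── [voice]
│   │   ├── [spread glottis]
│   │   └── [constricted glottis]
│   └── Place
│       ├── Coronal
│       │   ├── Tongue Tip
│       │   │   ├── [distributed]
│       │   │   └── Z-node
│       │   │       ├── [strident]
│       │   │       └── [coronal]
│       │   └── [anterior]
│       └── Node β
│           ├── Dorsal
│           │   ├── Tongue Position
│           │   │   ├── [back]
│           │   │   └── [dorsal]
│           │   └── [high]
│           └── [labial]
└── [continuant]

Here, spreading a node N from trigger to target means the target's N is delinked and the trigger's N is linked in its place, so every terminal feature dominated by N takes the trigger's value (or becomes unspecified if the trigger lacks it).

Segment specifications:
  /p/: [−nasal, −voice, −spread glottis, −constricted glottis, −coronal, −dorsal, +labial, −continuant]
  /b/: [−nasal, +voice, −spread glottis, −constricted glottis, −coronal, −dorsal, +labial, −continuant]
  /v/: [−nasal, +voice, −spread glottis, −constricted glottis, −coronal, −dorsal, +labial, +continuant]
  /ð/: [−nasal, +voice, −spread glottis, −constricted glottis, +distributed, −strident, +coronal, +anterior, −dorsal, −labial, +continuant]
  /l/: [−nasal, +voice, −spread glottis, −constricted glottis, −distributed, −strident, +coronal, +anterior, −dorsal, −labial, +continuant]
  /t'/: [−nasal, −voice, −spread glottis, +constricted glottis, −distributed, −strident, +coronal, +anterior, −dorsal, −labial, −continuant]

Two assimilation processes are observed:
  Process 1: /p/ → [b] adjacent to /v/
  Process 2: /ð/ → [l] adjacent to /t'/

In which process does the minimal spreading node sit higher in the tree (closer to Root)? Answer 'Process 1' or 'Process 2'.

Process 1

Process 1 alters [voice]; the lowest dominating node is [voice] (depth 3 from Root).
Process 2: the feature that changes is [distributed]; the minimal node is [distributed] (depth 5).
[voice] is closer to Root than [distributed], so Process 1 spreads the higher node.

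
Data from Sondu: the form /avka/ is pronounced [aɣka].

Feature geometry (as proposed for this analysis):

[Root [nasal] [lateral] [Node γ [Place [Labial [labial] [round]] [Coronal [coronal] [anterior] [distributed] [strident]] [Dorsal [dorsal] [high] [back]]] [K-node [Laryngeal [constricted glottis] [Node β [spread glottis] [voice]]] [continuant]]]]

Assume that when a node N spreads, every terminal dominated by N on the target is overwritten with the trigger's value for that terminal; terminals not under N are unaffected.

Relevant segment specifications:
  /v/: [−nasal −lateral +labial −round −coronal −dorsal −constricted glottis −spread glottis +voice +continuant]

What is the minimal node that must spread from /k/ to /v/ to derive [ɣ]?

Comparing /v/ with its surface form [ɣ], the features that change are [labial], [round], [dorsal], [high], [back].
These terminals are all dominated by Place, and no proper subconstituent of Place covers them all; Place is their lowest common ancestor.
Spreading Place from /k/ overwrites each of those terminals with /k/'s values, yielding exactly [ɣ].
Had Node γ or a higher node spread, [continuant], [voice] would have taken /k/'s values; they stay as in /v/, confirming the spreading constituent is exactly Place.

Place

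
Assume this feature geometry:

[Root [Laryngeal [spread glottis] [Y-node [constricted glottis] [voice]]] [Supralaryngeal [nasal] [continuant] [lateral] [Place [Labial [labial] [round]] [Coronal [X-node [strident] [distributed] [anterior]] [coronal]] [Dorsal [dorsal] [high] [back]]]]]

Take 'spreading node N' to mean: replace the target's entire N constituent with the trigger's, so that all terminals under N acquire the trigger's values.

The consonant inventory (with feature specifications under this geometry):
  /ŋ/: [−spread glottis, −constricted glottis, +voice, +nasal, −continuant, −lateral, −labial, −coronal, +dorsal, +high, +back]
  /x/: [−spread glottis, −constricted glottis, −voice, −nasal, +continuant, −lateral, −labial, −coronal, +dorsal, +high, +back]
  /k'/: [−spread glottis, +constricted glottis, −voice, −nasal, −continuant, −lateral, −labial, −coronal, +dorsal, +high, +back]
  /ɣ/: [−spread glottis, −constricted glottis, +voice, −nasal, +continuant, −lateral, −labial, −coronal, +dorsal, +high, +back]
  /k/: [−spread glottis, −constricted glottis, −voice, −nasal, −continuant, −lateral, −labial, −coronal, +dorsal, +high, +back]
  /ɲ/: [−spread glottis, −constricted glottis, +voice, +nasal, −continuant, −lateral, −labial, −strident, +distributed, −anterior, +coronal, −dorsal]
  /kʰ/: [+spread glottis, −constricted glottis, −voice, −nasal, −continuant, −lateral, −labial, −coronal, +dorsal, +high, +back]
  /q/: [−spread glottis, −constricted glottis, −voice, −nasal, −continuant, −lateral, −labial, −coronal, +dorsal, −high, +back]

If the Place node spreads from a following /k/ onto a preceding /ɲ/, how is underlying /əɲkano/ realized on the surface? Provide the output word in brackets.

[əŋkano]

Place immediately or transitively dominates [labial], [round], [strident], [distributed], [anterior], [coronal], [dorsal], [high], [back].
Spreading Place from /k/ onto /ɲ/ replaces those values with /k/'s: [−labial], [−coronal], [+dorsal], [+high], [+back]. Features outside Place ([spread glottis], [constricted glottis], [voice], …) stay as in /ɲ/.
Among the inventory, only /ŋ/ has exactly this specification, giving the surface form [əŋkano].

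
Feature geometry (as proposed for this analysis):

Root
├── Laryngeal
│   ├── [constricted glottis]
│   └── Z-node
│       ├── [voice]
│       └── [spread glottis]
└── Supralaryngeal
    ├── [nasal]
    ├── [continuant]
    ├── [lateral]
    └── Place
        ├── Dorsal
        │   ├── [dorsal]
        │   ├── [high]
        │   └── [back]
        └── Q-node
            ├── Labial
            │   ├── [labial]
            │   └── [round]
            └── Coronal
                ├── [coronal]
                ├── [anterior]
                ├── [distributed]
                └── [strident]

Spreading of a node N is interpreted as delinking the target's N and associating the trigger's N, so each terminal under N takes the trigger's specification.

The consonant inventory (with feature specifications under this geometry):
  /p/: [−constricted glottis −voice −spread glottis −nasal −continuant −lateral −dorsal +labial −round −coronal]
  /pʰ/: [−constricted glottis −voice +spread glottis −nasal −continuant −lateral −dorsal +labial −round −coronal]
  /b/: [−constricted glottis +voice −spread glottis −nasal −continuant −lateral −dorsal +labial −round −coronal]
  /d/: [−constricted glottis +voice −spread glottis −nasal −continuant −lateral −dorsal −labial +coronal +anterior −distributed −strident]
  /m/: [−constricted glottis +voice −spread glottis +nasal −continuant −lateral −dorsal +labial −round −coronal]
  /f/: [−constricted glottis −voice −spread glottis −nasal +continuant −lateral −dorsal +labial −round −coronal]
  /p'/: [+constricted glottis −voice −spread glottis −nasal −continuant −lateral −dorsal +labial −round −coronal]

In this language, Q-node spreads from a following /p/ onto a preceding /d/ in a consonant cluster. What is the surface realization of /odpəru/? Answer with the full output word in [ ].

Terminals under Q-node in this geometry: [labial], [round], [coronal], [anterior], [distributed], [strident].
After delinking /d/'s Q-node and linking /p/'s, the affected terminals become [+labial], [−round], [−coronal]; [constricted glottis], [voice], [spread glottis], … (outside Q-node) are retained from /d/.
The resulting bundle matches /b/ in the inventory; substituting it for /d/ gives [obpəru].

[obpəru]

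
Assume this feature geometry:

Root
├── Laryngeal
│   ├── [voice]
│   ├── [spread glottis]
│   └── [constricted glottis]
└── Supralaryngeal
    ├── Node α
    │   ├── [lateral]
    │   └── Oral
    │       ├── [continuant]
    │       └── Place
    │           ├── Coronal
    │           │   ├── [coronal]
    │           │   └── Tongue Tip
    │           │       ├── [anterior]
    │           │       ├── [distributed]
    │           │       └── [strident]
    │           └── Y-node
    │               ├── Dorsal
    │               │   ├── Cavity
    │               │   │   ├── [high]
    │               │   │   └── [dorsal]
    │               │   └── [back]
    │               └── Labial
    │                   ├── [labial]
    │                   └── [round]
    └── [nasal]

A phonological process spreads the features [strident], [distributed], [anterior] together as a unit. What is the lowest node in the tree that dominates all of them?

[strident] is immediately dominated by Tongue Tip.
[distributed] is immediately dominated by Tongue Tip.
[anterior] is immediately dominated by Tongue Tip.
The lowest node appearing on every path is Tongue Tip; each proper daughter of Tongue Tip fails to dominate at least one of the listed features.

Tongue Tip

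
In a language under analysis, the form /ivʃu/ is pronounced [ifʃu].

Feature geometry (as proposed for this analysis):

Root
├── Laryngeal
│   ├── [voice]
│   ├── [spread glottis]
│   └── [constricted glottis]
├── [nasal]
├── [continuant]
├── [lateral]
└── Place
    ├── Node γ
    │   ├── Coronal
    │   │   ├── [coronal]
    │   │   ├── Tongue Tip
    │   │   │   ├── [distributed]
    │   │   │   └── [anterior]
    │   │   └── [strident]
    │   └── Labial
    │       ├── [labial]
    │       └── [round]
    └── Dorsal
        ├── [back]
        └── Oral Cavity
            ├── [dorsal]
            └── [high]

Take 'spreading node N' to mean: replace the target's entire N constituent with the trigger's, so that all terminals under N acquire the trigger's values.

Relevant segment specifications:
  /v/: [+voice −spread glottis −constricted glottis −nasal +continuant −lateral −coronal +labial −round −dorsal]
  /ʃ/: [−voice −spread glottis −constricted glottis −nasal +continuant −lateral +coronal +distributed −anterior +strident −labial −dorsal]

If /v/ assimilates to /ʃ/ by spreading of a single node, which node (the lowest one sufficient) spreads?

[voice]

/v/ and [f] differ in [voice]; every other specified feature is identical.
Since just one terminal is affected and it takes /ʃ/'s value, spreading the terminal [voice] alone is sufficient and minimal.
Features on which the two segments disagree outside [voice], such as [labial], [coronal], are unchanged — nothing dominating them spread, and [voice] is the minimal sufficient constituent.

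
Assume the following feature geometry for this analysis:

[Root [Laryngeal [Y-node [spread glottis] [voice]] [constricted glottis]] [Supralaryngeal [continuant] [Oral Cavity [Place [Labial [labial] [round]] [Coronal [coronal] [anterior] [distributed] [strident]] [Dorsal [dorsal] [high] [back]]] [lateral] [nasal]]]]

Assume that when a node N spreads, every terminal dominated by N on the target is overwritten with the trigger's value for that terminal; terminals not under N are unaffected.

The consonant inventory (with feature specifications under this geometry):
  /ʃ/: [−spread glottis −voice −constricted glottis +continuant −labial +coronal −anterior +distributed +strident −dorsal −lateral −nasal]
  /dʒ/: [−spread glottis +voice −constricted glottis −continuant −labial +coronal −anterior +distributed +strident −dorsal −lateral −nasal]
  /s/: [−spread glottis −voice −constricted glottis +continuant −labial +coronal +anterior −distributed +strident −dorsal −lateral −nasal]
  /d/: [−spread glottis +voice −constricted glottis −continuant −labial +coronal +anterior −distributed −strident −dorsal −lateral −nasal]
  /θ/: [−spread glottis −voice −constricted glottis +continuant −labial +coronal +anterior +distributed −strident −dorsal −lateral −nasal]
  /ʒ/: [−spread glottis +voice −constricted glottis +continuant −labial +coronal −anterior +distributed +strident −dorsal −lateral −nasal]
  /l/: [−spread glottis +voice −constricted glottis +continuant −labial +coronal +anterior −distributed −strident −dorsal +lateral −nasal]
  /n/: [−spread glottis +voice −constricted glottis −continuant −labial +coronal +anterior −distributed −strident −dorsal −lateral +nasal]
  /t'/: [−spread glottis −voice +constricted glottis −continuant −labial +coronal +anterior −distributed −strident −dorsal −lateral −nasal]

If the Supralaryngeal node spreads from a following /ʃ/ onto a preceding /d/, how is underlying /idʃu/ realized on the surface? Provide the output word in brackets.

[iʒʃu]

Terminals under Supralaryngeal in this geometry: [continuant], [labial], [round], [coronal], [anterior], [distributed], [strident], [dorsal], [high], [back], [lateral], [nasal].
After delinking /d/'s Supralaryngeal and linking /ʃ/'s, the affected terminals become [+continuant], [−labial], [+coronal], [−anterior], [+distributed], [+strident], [−dorsal], [−lateral], [−nasal]; [spread glottis], [voice], [constricted glottis] (outside Supralaryngeal) are retained from /d/.
The resulting bundle matches /ʒ/ in the inventory; substituting it for /d/ gives [iʒʃu].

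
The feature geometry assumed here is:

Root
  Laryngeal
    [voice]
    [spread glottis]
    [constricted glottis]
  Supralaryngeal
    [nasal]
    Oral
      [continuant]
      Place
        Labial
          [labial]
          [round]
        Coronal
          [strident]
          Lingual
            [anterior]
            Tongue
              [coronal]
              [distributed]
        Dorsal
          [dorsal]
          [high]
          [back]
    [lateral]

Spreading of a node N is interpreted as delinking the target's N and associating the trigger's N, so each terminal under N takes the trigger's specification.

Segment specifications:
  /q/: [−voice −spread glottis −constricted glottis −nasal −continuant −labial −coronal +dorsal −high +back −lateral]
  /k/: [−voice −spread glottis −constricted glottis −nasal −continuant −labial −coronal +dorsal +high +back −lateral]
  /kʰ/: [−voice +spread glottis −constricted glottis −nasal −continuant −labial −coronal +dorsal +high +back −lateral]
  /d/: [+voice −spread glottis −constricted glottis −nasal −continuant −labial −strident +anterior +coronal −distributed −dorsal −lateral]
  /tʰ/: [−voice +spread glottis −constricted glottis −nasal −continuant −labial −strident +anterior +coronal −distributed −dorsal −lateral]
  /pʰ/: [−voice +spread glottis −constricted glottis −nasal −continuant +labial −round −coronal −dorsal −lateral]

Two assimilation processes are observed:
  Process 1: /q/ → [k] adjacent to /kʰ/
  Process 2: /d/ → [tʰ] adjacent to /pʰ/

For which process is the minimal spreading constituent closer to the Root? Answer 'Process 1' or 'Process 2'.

Process 1 alters [high]; the lowest dominating node is [high] (depth 5 from Root).
Process 2 alters [voice], [spread glottis]; the lowest common ancestor is Laryngeal (depth 1 from Root).
Depth 1 < depth 5; Process 2 involves the structurally higher constituent Laryngeal.

Process 2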